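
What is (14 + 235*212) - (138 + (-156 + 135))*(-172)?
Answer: 69958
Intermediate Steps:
(14 + 235*212) - (138 + (-156 + 135))*(-172) = (14 + 49820) - (138 - 21)*(-172) = 49834 - 117*(-172) = 49834 - 1*(-20124) = 49834 + 20124 = 69958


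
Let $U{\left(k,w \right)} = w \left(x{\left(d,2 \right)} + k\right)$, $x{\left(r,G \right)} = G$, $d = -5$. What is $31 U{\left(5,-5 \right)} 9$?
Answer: $-9765$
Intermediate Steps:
$U{\left(k,w \right)} = w \left(2 + k\right)$
$31 U{\left(5,-5 \right)} 9 = 31 \left(- 5 \left(2 + 5\right)\right) 9 = 31 \left(\left(-5\right) 7\right) 9 = 31 \left(-35\right) 9 = \left(-1085\right) 9 = -9765$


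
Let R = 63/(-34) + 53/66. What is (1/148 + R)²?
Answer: 7501465321/6893648784 ≈ 1.0882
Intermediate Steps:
R = -589/561 (R = 63*(-1/34) + 53*(1/66) = -63/34 + 53/66 = -589/561 ≈ -1.0499)
(1/148 + R)² = (1/148 - 589/561)² = (-86611/83028)² = 7501465321/6893648784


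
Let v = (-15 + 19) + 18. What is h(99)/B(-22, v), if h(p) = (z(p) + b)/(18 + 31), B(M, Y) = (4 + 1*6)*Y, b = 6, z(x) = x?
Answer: 3/308 ≈ 0.0097403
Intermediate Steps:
v = 22 (v = 4 + 18 = 22)
B(M, Y) = 10*Y (B(M, Y) = (4 + 6)*Y = 10*Y)
h(p) = 6/49 + p/49 (h(p) = (p + 6)/(18 + 31) = (6 + p)/49 = (6 + p)*(1/49) = 6/49 + p/49)
h(99)/B(-22, v) = (6/49 + (1/49)*99)/((10*22)) = (6/49 + 99/49)/220 = (15/7)*(1/220) = 3/308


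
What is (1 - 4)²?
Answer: 9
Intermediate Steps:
(1 - 4)² = (-3)² = 9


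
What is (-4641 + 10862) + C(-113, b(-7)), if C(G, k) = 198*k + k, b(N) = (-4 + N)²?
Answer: 30300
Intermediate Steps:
C(G, k) = 199*k
(-4641 + 10862) + C(-113, b(-7)) = (-4641 + 10862) + 199*(-4 - 7)² = 6221 + 199*(-11)² = 6221 + 199*121 = 6221 + 24079 = 30300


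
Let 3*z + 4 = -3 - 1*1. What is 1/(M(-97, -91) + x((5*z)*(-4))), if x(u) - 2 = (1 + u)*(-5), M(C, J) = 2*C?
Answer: -3/1391 ≈ -0.0021567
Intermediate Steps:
z = -8/3 (z = -4/3 + (-3 - 1*1)/3 = -4/3 + (-3 - 1)/3 = -4/3 + (⅓)*(-4) = -4/3 - 4/3 = -8/3 ≈ -2.6667)
x(u) = -3 - 5*u (x(u) = 2 + (1 + u)*(-5) = 2 + (-5 - 5*u) = -3 - 5*u)
1/(M(-97, -91) + x((5*z)*(-4))) = 1/(2*(-97) + (-3 - 5*5*(-8/3)*(-4))) = 1/(-194 + (-3 - (-200)*(-4)/3)) = 1/(-194 + (-3 - 5*160/3)) = 1/(-194 + (-3 - 800/3)) = 1/(-194 - 809/3) = 1/(-1391/3) = -3/1391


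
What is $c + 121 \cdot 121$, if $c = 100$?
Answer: $14741$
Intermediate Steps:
$c + 121 \cdot 121 = 100 + 121 \cdot 121 = 100 + 14641 = 14741$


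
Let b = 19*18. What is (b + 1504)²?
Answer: 3407716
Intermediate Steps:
b = 342
(b + 1504)² = (342 + 1504)² = 1846² = 3407716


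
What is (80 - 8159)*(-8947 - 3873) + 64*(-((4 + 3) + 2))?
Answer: 103572204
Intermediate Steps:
(80 - 8159)*(-8947 - 3873) + 64*(-((4 + 3) + 2)) = -8079*(-12820) + 64*(-(7 + 2)) = 103572780 + 64*(-1*9) = 103572780 + 64*(-9) = 103572780 - 576 = 103572204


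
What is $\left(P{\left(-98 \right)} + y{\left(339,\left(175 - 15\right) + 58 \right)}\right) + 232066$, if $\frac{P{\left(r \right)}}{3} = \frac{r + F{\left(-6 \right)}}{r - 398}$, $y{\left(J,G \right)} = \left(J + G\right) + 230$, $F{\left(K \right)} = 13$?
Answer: $\frac{115495343}{496} \approx 2.3285 \cdot 10^{5}$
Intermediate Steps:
$y{\left(J,G \right)} = 230 + G + J$ ($y{\left(J,G \right)} = \left(G + J\right) + 230 = 230 + G + J$)
$P{\left(r \right)} = \frac{3 \left(13 + r\right)}{-398 + r}$ ($P{\left(r \right)} = 3 \frac{r + 13}{r - 398} = 3 \frac{13 + r}{-398 + r} = \frac{3 \left(13 + r\right)}{-398 + r}$)
$\left(P{\left(-98 \right)} + y{\left(339,\left(175 - 15\right) + 58 \right)}\right) + 232066 = \left(\frac{3 \left(13 - 98\right)}{-398 - 98} + \left(230 + \left(\left(175 - 15\right) + 58\right) + 339\right)\right) + 232066 = \left(3 \frac{1}{-496} \left(-85\right) + \left(230 + \left(160 + 58\right) + 339\right)\right) + 232066 = \left(3 \left(- \frac{1}{496}\right) \left(-85\right) + \left(230 + 218 + 339\right)\right) + 232066 = \left(\frac{255}{496} + 787\right) + 232066 = \frac{390607}{496} + 232066 = \frac{115495343}{496}$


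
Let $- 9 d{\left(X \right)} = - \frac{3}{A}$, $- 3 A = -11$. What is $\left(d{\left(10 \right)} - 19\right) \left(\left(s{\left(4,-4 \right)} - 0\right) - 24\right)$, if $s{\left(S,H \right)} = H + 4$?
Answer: $\frac{4992}{11} \approx 453.82$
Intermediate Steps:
$A = \frac{11}{3}$ ($A = \left(- \frac{1}{3}\right) \left(-11\right) = \frac{11}{3} \approx 3.6667$)
$s{\left(S,H \right)} = 4 + H$
$d{\left(X \right)} = \frac{1}{11}$ ($d{\left(X \right)} = - \frac{\left(-3\right) \frac{1}{\frac{11}{3}}}{9} = - \frac{\left(-3\right) \frac{3}{11}}{9} = \left(- \frac{1}{9}\right) \left(- \frac{9}{11}\right) = \frac{1}{11}$)
$\left(d{\left(10 \right)} - 19\right) \left(\left(s{\left(4,-4 \right)} - 0\right) - 24\right) = \left(\frac{1}{11} - 19\right) \left(\left(\left(4 - 4\right) - 0\right) - 24\right) = \left(\frac{1}{11} - 19\right) \left(\left(0 + 0\right) - 24\right) = - \frac{208 \left(0 - 24\right)}{11} = \left(- \frac{208}{11}\right) \left(-24\right) = \frac{4992}{11}$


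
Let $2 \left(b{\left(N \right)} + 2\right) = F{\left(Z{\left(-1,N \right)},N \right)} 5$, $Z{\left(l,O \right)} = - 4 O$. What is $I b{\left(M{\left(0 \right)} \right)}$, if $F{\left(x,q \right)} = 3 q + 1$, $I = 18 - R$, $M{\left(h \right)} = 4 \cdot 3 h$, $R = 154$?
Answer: $-68$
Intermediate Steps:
$M{\left(h \right)} = 12 h$
$I = -136$ ($I = 18 - 154 = -136$)
$F{\left(x,q \right)} = 1 + 3 q$
$b{\left(N \right)} = \frac{1}{2} + \frac{15 N}{2}$ ($b{\left(N \right)} = -2 + \frac{\left(1 + 3 N\right) 5}{2} = -2 + \frac{5 + 15 N}{2} = -2 + \left(\frac{5}{2} + \frac{15 N}{2}\right) = \frac{1}{2} + \frac{15 N}{2}$)
$I b{\left(M{\left(0 \right)} \right)} = - 136 \left(\frac{1}{2} + \frac{15 \cdot 12 \cdot 0}{2}\right) = - 136 \left(\frac{1}{2} + \frac{15}{2} \cdot 0\right) = - 136 \left(\frac{1}{2} + 0\right) = \left(-136\right) \frac{1}{2} = -68$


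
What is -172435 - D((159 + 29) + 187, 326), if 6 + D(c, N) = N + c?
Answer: -173130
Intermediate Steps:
D(c, N) = -6 + N + c (D(c, N) = -6 + (N + c) = -6 + N + c)
-172435 - D((159 + 29) + 187, 326) = -172435 - (-6 + 326 + ((159 + 29) + 187)) = -172435 - (-6 + 326 + (188 + 187)) = -172435 - (-6 + 326 + 375) = -172435 - 1*695 = -172435 - 695 = -173130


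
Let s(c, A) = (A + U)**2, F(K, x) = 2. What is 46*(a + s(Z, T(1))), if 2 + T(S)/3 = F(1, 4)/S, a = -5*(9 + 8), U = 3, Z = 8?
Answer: -3496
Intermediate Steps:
a = -85 (a = -5*17 = -85)
T(S) = -6 + 6/S (T(S) = -6 + 3*(2/S) = -6 + 6/S)
s(c, A) = (3 + A)**2 (s(c, A) = (A + 3)**2 = (3 + A)**2)
46*(a + s(Z, T(1))) = 46*(-85 + (3 + (-6 + 6/1))**2) = 46*(-85 + (3 + (-6 + 6*1))**2) = 46*(-85 + (3 + (-6 + 6))**2) = 46*(-85 + (3 + 0)**2) = 46*(-85 + 3**2) = 46*(-85 + 9) = 46*(-76) = -3496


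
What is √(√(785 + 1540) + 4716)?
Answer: √(4716 + 5*√93) ≈ 69.023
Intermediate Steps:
√(√(785 + 1540) + 4716) = √(√2325 + 4716) = √(5*√93 + 4716) = √(4716 + 5*√93)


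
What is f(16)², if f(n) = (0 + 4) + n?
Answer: 400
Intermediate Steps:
f(n) = 4 + n
f(16)² = (4 + 16)² = 20² = 400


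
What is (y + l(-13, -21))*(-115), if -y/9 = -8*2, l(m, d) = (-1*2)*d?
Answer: -21390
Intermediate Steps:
l(m, d) = -2*d
y = 144 (y = -(-72)*2 = -9*(-16) = 144)
(y + l(-13, -21))*(-115) = (144 - 2*(-21))*(-115) = (144 + 42)*(-115) = 186*(-115) = -21390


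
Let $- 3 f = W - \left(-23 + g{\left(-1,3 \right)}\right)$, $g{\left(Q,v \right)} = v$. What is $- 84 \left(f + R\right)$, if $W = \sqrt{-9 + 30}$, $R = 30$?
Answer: $-1960 + 28 \sqrt{21} \approx -1831.7$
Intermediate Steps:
$W = \sqrt{21} \approx 4.5826$
$f = - \frac{20}{3} - \frac{\sqrt{21}}{3}$ ($f = - \frac{\sqrt{21} + \left(23 - 3\right)}{3} = - \frac{\sqrt{21} + 20}{3} = - \frac{20 + \sqrt{21}}{3} = - \frac{20}{3} - \frac{\sqrt{21}}{3} \approx -8.1942$)
$- 84 \left(f + R\right) = - 84 \left(\left(- \frac{20}{3} - \frac{\sqrt{21}}{3}\right) + 30\right) = - 84 \left(\frac{70}{3} - \frac{\sqrt{21}}{3}\right) = -1960 + 28 \sqrt{21}$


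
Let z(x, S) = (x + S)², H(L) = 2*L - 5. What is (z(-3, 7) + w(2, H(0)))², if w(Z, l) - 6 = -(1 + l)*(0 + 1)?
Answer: 676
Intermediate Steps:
H(L) = -5 + 2*L
w(Z, l) = 5 - l (w(Z, l) = 6 - (1 + l)*(0 + 1) = 6 - (1 + l) = 6 + (-1 - l) = 5 - l)
z(x, S) = (S + x)²
(z(-3, 7) + w(2, H(0)))² = ((7 - 3)² + (5 - (-5 + 2*0)))² = (4² + (5 - (-5 + 0)))² = (16 + (5 - 1*(-5)))² = (16 + (5 + 5))² = (16 + 10)² = 26² = 676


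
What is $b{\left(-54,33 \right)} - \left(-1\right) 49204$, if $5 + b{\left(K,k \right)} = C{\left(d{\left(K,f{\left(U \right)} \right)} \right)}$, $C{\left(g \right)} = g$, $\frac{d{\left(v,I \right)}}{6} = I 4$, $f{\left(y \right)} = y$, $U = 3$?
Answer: $49271$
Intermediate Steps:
$d{\left(v,I \right)} = 24 I$ ($d{\left(v,I \right)} = 6 I 4 = 6 \cdot 4 I = 24 I$)
$b{\left(K,k \right)} = 67$ ($b{\left(K,k \right)} = -5 + 24 \cdot 3 = -5 + 72 = 67$)
$b{\left(-54,33 \right)} - \left(-1\right) 49204 = 67 - \left(-1\right) 49204 = 67 - -49204 = 67 + 49204 = 49271$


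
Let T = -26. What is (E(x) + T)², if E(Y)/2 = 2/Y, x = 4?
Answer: 625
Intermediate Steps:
E(Y) = 4/Y (E(Y) = 2*(2/Y) = 4/Y)
(E(x) + T)² = (4/4 - 26)² = (4*(¼) - 26)² = (1 - 26)² = (-25)² = 625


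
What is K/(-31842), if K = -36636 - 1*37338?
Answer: 12329/5307 ≈ 2.3232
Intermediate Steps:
K = -73974 (K = -36636 - 37338 = -73974)
K/(-31842) = -73974/(-31842) = -73974*(-1/31842) = 12329/5307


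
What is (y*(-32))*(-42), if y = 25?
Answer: 33600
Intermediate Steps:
(y*(-32))*(-42) = (25*(-32))*(-42) = -800*(-42) = 33600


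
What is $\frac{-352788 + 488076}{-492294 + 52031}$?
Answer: $- \frac{135288}{440263} \approx -0.30729$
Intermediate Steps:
$\frac{-352788 + 488076}{-492294 + 52031} = \frac{135288}{-440263} = 135288 \left(- \frac{1}{440263}\right) = - \frac{135288}{440263}$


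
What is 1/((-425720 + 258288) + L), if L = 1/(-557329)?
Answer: -557329/93314709129 ≈ -5.9726e-6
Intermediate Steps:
L = -1/557329 ≈ -1.7943e-6
1/((-425720 + 258288) + L) = 1/((-425720 + 258288) - 1/557329) = 1/(-167432 - 1/557329) = 1/(-93314709129/557329) = -557329/93314709129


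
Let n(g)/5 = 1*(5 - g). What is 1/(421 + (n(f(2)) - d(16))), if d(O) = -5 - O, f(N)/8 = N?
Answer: 1/387 ≈ 0.0025840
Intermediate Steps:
f(N) = 8*N
n(g) = 25 - 5*g (n(g) = 5*(1*(5 - g)) = 5*(5 - g) = 25 - 5*g)
1/(421 + (n(f(2)) - d(16))) = 1/(421 + ((25 - 40*2) - (-5 - 1*16))) = 1/(421 + ((25 - 5*16) - (-5 - 16))) = 1/(421 + ((25 - 80) - 1*(-21))) = 1/(421 + (-55 + 21)) = 1/(421 - 34) = 1/387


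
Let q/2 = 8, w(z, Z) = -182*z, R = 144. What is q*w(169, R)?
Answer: -492128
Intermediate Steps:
q = 16 (q = 2*8 = 16)
q*w(169, R) = 16*(-182*169) = 16*(-30758) = -492128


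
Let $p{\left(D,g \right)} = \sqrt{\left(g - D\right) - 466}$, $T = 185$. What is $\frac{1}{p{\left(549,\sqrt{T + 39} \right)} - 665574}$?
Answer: $- \frac{1}{665574 - i \sqrt{1015 - 4 \sqrt{14}}} \approx -1.5025 \cdot 10^{-6} - 7.1386 \cdot 10^{-11} i$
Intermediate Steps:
$p{\left(D,g \right)} = \sqrt{-466 + g - D}$
$\frac{1}{p{\left(549,\sqrt{T + 39} \right)} - 665574} = \frac{1}{\sqrt{-466 + \sqrt{185 + 39} - 549} - 665574} = \frac{1}{\sqrt{-466 + \sqrt{224} - 549} - 665574} = \frac{1}{\sqrt{-466 + 4 \sqrt{14} - 549} - 665574} = \frac{1}{\sqrt{-1015 + 4 \sqrt{14}} - 665574} = \frac{1}{-665574 + \sqrt{-1015 + 4 \sqrt{14}}}$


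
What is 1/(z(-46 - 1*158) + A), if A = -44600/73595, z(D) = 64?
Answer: 14719/933096 ≈ 0.015774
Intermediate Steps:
A = -8920/14719 (A = -44600*1/73595 = -8920/14719 ≈ -0.60602)
1/(z(-46 - 1*158) + A) = 1/(64 - 8920/14719) = 1/(933096/14719) = 14719/933096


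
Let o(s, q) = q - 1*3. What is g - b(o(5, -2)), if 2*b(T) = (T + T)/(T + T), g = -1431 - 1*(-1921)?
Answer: 979/2 ≈ 489.50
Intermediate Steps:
o(s, q) = -3 + q (o(s, q) = q - 3 = -3 + q)
g = 490 (g = -1431 + 1921 = 490)
b(T) = ½ (b(T) = ((T + T)/(T + T))/2 = ((2*T)/((2*T)))/2 = ((2*T)*(1/(2*T)))/2 = (½)*1 = ½)
g - b(o(5, -2)) = 490 - 1*½ = 490 - ½ = 979/2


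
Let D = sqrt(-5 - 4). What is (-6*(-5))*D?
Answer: 90*I ≈ 90.0*I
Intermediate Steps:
D = 3*I (D = sqrt(-9) = 3*I ≈ 3.0*I)
(-6*(-5))*D = (-6*(-5))*(3*I) = 30*(3*I) = 90*I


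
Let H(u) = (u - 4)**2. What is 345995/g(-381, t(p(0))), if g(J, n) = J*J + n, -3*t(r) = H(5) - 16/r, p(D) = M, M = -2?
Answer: 26615/11166 ≈ 2.3836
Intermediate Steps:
H(u) = (-4 + u)**2
p(D) = -2
t(r) = -1/3 + 16/(3*r) (t(r) = -((-4 + 5)**2 - 16/r)/3 = -(1**2 - 16/r)/3 = -(1 - 16/r)/3 = -1/3 + 16/(3*r))
g(J, n) = n + J**2 (g(J, n) = J**2 + n = n + J**2)
345995/g(-381, t(p(0))) = 345995/((1/3)*(16 - 1*(-2))/(-2) + (-381)**2) = 345995/((1/3)*(-1/2)*(16 + 2) + 145161) = 345995/((1/3)*(-1/2)*18 + 145161) = 345995/(-3 + 145161) = 345995/145158 = 345995*(1/145158) = 26615/11166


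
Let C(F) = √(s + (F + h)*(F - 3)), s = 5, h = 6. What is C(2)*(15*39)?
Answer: 585*I*√3 ≈ 1013.3*I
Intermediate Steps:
C(F) = √(5 + (-3 + F)*(6 + F)) (C(F) = √(5 + (F + 6)*(F - 3)) = √(5 + (6 + F)*(-3 + F)) = √(5 + (-3 + F)*(6 + F)))
C(2)*(15*39) = √(-13 + 2² + 3*2)*(15*39) = √(-13 + 4 + 6)*585 = √(-3)*585 = (I*√3)*585 = 585*I*√3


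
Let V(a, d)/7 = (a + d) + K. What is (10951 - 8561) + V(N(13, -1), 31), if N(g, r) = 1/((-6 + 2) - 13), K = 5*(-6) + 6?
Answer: 41456/17 ≈ 2438.6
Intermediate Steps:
K = -24 (K = -30 + 6 = -24)
N(g, r) = -1/17 (N(g, r) = 1/(-4 - 13) = 1/(-17) = -1/17)
V(a, d) = -168 + 7*a + 7*d (V(a, d) = 7*((a + d) - 24) = 7*(-24 + a + d) = -168 + 7*a + 7*d)
(10951 - 8561) + V(N(13, -1), 31) = (10951 - 8561) + (-168 + 7*(-1/17) + 7*31) = 2390 + (-168 - 7/17 + 217) = 2390 + 826/17 = 41456/17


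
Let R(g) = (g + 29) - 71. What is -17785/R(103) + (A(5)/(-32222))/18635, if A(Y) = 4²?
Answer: -5339563606213/18313937585 ≈ -291.56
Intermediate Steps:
A(Y) = 16
R(g) = -42 + g (R(g) = (29 + g) - 71 = -42 + g)
-17785/R(103) + (A(5)/(-32222))/18635 = -17785/(-42 + 103) + (16/(-32222))/18635 = -17785/61 + (16*(-1/32222))*(1/18635) = -17785*1/61 - 8/16111*1/18635 = -17785/61 - 8/300228485 = -5339563606213/18313937585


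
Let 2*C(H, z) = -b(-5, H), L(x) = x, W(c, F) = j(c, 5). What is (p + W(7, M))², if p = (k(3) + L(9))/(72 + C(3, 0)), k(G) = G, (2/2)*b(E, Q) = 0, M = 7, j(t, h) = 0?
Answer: 1/36 ≈ 0.027778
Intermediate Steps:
b(E, Q) = 0
W(c, F) = 0
C(H, z) = 0 (C(H, z) = (-1*0)/2 = (½)*0 = 0)
p = ⅙ (p = (3 + 9)/(72 + 0) = 12/72 = 12*(1/72) = ⅙ ≈ 0.16667)
(p + W(7, M))² = (⅙ + 0)² = (⅙)² = 1/36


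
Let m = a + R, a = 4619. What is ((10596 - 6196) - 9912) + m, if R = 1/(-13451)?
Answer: -12011744/13451 ≈ -893.00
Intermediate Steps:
R = -1/13451 ≈ -7.4344e-5
m = 62130168/13451 (m = 4619 - 1/13451 = 62130168/13451 ≈ 4619.0)
((10596 - 6196) - 9912) + m = ((10596 - 6196) - 9912) + 62130168/13451 = (4400 - 9912) + 62130168/13451 = -5512 + 62130168/13451 = -12011744/13451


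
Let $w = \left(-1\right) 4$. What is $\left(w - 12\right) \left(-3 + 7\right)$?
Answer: $-64$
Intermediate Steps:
$w = -4$
$\left(w - 12\right) \left(-3 + 7\right) = \left(-4 - 12\right) \left(-3 + 7\right) = \left(-16\right) 4 = -64$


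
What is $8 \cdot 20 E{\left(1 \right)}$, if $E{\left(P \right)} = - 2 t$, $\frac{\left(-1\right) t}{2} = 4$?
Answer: $2560$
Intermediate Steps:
$t = -8$ ($t = \left(-2\right) 4 = -8$)
$E{\left(P \right)} = 16$ ($E{\left(P \right)} = \left(-2\right) \left(-8\right) = 16$)
$8 \cdot 20 E{\left(1 \right)} = 8 \cdot 20 \cdot 16 = 160 \cdot 16 = 2560$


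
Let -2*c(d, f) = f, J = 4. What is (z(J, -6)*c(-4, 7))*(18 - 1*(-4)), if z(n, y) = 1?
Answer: -77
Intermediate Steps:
c(d, f) = -f/2
(z(J, -6)*c(-4, 7))*(18 - 1*(-4)) = (1*(-½*7))*(18 - 1*(-4)) = (1*(-7/2))*(18 + 4) = -7/2*22 = -77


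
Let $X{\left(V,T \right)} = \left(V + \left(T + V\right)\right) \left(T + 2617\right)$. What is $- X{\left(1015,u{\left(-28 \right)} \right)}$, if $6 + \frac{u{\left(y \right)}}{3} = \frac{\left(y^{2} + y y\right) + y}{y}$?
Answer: $-4495598$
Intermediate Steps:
$u{\left(y \right)} = -18 + \frac{3 \left(y + 2 y^{2}\right)}{y}$ ($u{\left(y \right)} = -18 + 3 \frac{\left(y^{2} + y y\right) + y}{y} = -18 + 3 \frac{\left(y^{2} + y^{2}\right) + y}{y} = -18 + 3 \frac{2 y^{2} + y}{y} = -18 + 3 \frac{y + 2 y^{2}}{y} = -18 + \frac{3 \left(y + 2 y^{2}\right)}{y}$)
$X{\left(V,T \right)} = \left(2617 + T\right) \left(T + 2 V\right)$ ($X{\left(V,T \right)} = \left(T + 2 V\right) \left(2617 + T\right) = \left(2617 + T\right) \left(T + 2 V\right)$)
$- X{\left(1015,u{\left(-28 \right)} \right)} = - (\left(-15 + 6 \left(-28\right)\right)^{2} + 2617 \left(-15 + 6 \left(-28\right)\right) + 5234 \cdot 1015 + 2 \left(-15 + 6 \left(-28\right)\right) 1015) = - (\left(-15 - 168\right)^{2} + 2617 \left(-15 - 168\right) + 5312510 + 2 \left(-15 - 168\right) 1015) = - (\left(-183\right)^{2} + 2617 \left(-183\right) + 5312510 + 2 \left(-183\right) 1015) = - (33489 - 478911 + 5312510 - 371490) = \left(-1\right) 4495598 = -4495598$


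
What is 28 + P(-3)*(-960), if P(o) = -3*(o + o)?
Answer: -17252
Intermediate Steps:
P(o) = -6*o
28 + P(-3)*(-960) = 28 - 6*(-3)*(-960) = 28 + 18*(-960) = 28 - 17280 = -17252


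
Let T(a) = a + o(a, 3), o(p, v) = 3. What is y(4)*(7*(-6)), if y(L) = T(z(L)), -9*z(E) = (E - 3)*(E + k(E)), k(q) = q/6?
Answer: -938/9 ≈ -104.22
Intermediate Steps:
k(q) = q/6 (k(q) = q*(1/6) = q/6)
z(E) = -7*E*(-3 + E)/54 (z(E) = -(E - 3)*(E + E/6)/9 = -(-3 + E)*7*E/6/9 = -7*E*(-3 + E)/54)
T(a) = 3 + a (T(a) = a + 3 = 3 + a)
y(L) = 3 + 7*L*(3 - L)/54
y(4)*(7*(-6)) = (3 - 7/54*4**2 + (7/18)*4)*(7*(-6)) = (3 - 7/54*16 + 14/9)*(-42) = (3 - 56/27 + 14/9)*(-42) = (67/27)*(-42) = -938/9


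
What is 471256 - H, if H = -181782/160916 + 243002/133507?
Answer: 5062086082944557/10741706206 ≈ 4.7126e+5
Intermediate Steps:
H = 7416870179/10741706206 (H = -181782*1/160916 + 243002*(1/133507) = -90891/80458 + 243002/133507 = 7416870179/10741706206 ≈ 0.69047)
471256 - H = 471256 - 1*7416870179/10741706206 = 471256 - 7416870179/10741706206 = 5062086082944557/10741706206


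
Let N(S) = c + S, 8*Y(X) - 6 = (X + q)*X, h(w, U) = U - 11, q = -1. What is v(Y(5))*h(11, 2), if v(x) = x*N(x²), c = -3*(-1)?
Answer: -25389/64 ≈ -396.70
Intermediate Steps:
h(w, U) = -11 + U
Y(X) = ¾ + X*(-1 + X)/8 (Y(X) = ¾ + ((X - 1)*X)/8 = ¾ + ((-1 + X)*X)/8 = ¾ + (X*(-1 + X))/8 = ¾ + X*(-1 + X)/8)
c = 3
N(S) = 3 + S
v(x) = x*(3 + x²)
v(Y(5))*h(11, 2) = ((¾ - ⅛*5 + (⅛)*5²)*(3 + (¾ - ⅛*5 + (⅛)*5²)²))*(-11 + 2) = ((¾ - 5/8 + (⅛)*25)*(3 + (¾ - 5/8 + (⅛)*25)²))*(-9) = ((¾ - 5/8 + 25/8)*(3 + (¾ - 5/8 + 25/8)²))*(-9) = (13*(3 + (13/4)²)/4)*(-9) = (13*(3 + 169/16)/4)*(-9) = ((13/4)*(217/16))*(-9) = (2821/64)*(-9) = -25389/64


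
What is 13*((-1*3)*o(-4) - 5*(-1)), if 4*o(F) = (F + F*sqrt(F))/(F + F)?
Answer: 481/8 - 39*I/4 ≈ 60.125 - 9.75*I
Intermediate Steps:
o(F) = (F + F**(3/2))/(8*F) (o(F) = ((F + F*sqrt(F))/(F + F))/4 = ((F + F**(3/2))/((2*F)))/4 = ((F + F**(3/2))*(1/(2*F)))/4 = ((F + F**(3/2))/(2*F))/4 = (F + F**(3/2))/(8*F))
13*((-1*3)*o(-4) - 5*(-1)) = 13*((-1*3)*(1/8 + sqrt(-4)/8) - 5*(-1)) = 13*(-3*(1/8 + (2*I)/8) + 5) = 13*(-3*(1/8 + I/4) + 5) = 13*((-3/8 - 3*I/4) + 5) = 13*(37/8 - 3*I/4) = 481/8 - 39*I/4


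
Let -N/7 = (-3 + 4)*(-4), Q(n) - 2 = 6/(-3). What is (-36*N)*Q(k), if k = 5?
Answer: 0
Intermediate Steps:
Q(n) = 0 (Q(n) = 2 + 6/(-3) = 2 + 6*(-⅓) = 2 - 2 = 0)
N = 28 (N = -7*(-3 + 4)*(-4) = -7*(-4) = 28)
(-36*N)*Q(k) = -36*28*0 = -1008*0 = 0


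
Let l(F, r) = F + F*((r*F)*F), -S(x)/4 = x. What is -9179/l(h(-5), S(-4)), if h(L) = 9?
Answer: -9179/11673 ≈ -0.78634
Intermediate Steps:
S(x) = -4*x
l(F, r) = F + r*F**3 (l(F, r) = F + F*((F*r)*F) = F + F*(r*F**2) = F + r*F**3)
-9179/l(h(-5), S(-4)) = -9179/(9 - 4*(-4)*9**3) = -9179/(9 + 16*729) = -9179/(9 + 11664) = -9179/11673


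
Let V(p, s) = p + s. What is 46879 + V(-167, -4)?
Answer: 46708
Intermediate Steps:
46879 + V(-167, -4) = 46879 + (-167 - 4) = 46879 - 171 = 46708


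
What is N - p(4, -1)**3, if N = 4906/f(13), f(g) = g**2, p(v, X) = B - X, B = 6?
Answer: -53061/169 ≈ -313.97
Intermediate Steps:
p(v, X) = 6 - X
N = 4906/169 (N = 4906/(13**2) = 4906/169 ≈ 29.030)
N - p(4, -1)**3 = 4906/169 - (6 - 1*(-1))**3 = 4906/169 - (6 + 1)**3 = 4906/169 - 1*7**3 = 4906/169 - 1*343 = 4906/169 - 343 = -53061/169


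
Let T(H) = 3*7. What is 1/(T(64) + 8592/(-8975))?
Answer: 8975/179883 ≈ 0.049894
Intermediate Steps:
T(H) = 21
1/(T(64) + 8592/(-8975)) = 1/(21 + 8592/(-8975)) = 1/(21 + 8592*(-1/8975)) = 1/(21 - 8592/8975) = 1/(179883/8975) = 8975/179883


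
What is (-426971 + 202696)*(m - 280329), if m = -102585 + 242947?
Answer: 31391098925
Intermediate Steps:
m = 140362
(-426971 + 202696)*(m - 280329) = (-426971 + 202696)*(140362 - 280329) = -224275*(-139967) = 31391098925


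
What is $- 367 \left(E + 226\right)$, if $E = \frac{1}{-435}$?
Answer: $- \frac{36079403}{435} \approx -82941.0$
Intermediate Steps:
$E = - \frac{1}{435} \approx -0.0022989$
$- 367 \left(E + 226\right) = - 367 \left(- \frac{1}{435} + 226\right) = \left(-367\right) \frac{98309}{435} = - \frac{36079403}{435}$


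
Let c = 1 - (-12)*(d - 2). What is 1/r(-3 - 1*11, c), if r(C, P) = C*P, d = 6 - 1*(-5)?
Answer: -1/1526 ≈ -0.00065531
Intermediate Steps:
d = 11 (d = 6 + 5 = 11)
c = 109 (c = 1 - (-12)*(11 - 2) = 1 - (-12)*9 = 1 - 3*(-36) = 1 + 108 = 109)
1/r(-3 - 1*11, c) = 1/((-3 - 1*11)*109) = 1/((-3 - 11)*109) = 1/(-14*109) = 1/(-1526) = 1*(-1/1526) = -1/1526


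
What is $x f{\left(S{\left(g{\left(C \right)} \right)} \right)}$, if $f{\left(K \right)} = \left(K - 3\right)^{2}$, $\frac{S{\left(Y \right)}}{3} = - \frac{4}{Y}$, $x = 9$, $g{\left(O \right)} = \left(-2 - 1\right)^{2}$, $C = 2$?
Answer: $169$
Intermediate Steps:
$g{\left(O \right)} = 9$ ($g{\left(O \right)} = \left(-3\right)^{2} = 9$)
$S{\left(Y \right)} = - \frac{12}{Y}$ ($S{\left(Y \right)} = 3 \left(- \frac{4}{Y}\right) = - \frac{12}{Y}$)
$f{\left(K \right)} = \left(-3 + K\right)^{2}$
$x f{\left(S{\left(g{\left(C \right)} \right)} \right)} = 9 \left(-3 - \frac{12}{9}\right)^{2} = 9 \left(-3 - \frac{4}{3}\right)^{2} = 9 \left(- \frac{13}{3}\right)^{2} = 9 \cdot \frac{169}{9} = 169$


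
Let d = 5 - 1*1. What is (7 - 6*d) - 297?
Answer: -314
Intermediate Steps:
d = 4 (d = 5 - 1 = 4)
(7 - 6*d) - 297 = (7 - 6*4) - 297 = (7 - 24) - 297 = -17 - 297 = -314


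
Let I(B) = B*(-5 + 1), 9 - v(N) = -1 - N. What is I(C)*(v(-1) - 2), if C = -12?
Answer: 336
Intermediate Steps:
v(N) = 10 + N (v(N) = 9 - (-1 - N) = 9 + (1 + N) = 10 + N)
I(B) = -4*B (I(B) = B*(-4) = -4*B)
I(C)*(v(-1) - 2) = (-4*(-12))*((10 - 1) - 2) = 48*(9 - 2) = 48*7 = 336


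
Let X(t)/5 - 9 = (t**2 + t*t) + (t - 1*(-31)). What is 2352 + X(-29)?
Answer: 10817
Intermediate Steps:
X(t) = 200 + 5*t + 10*t**2 (X(t) = 45 + 5*((t**2 + t*t) + (t - 1*(-31))) = 45 + 5*((t**2 + t**2) + (t + 31)) = 45 + 5*(2*t**2 + (31 + t)) = 45 + 5*(31 + t + 2*t**2) = 45 + (155 + 5*t + 10*t**2) = 200 + 5*t + 10*t**2)
2352 + X(-29) = 2352 + (200 + 5*(-29) + 10*(-29)**2) = 2352 + (200 - 145 + 10*841) = 2352 + (200 - 145 + 8410) = 2352 + 8465 = 10817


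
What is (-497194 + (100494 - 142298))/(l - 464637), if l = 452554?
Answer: 538998/12083 ≈ 44.608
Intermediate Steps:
(-497194 + (100494 - 142298))/(l - 464637) = (-497194 + (100494 - 142298))/(452554 - 464637) = (-497194 - 41804)/(-12083) = -538998*(-1/12083) = 538998/12083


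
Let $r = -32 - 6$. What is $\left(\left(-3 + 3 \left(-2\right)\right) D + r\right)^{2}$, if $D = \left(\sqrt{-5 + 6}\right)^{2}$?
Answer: $2209$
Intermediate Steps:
$r = -38$ ($r = -32 - 6 = -38$)
$D = 1$ ($D = \left(\sqrt{1}\right)^{2} = 1^{2} = 1$)
$\left(\left(-3 + 3 \left(-2\right)\right) D + r\right)^{2} = \left(\left(-3 + 3 \left(-2\right)\right) 1 - 38\right)^{2} = \left(\left(-3 - 6\right) 1 - 38\right)^{2} = \left(\left(-9\right) 1 - 38\right)^{2} = \left(-9 - 38\right)^{2} = \left(-47\right)^{2} = 2209$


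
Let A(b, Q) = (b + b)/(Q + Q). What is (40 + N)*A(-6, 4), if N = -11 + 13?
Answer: -63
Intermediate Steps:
N = 2
A(b, Q) = b/Q (A(b, Q) = (2*b)/((2*Q)) = (2*b)*(1/(2*Q)) = b/Q)
(40 + N)*A(-6, 4) = (40 + 2)*(-6/4) = 42*(-6*¼) = 42*(-3/2) = -63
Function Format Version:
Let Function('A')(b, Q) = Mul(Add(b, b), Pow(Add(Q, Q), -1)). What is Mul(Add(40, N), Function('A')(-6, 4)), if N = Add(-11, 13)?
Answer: -63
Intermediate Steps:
N = 2
Function('A')(b, Q) = Mul(b, Pow(Q, -1)) (Function('A')(b, Q) = Mul(Mul(2, b), Pow(Mul(2, Q), -1)) = Mul(Mul(2, b), Mul(Rational(1, 2), Pow(Q, -1))) = Mul(b, Pow(Q, -1)))
Mul(Add(40, N), Function('A')(-6, 4)) = Mul(Add(40, 2), Mul(-6, Pow(4, -1))) = Mul(42, Mul(-6, Rational(1, 4))) = Mul(42, Rational(-3, 2)) = -63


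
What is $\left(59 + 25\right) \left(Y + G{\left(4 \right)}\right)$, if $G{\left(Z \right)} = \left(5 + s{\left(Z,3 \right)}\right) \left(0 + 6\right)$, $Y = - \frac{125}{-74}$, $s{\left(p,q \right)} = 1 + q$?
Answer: $\frac{173082}{37} \approx 4677.9$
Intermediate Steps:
$Y = \frac{125}{74}$ ($Y = \left(-125\right) \left(- \frac{1}{74}\right) = \frac{125}{74} \approx 1.6892$)
$G{\left(Z \right)} = 54$ ($G{\left(Z \right)} = \left(5 + \left(1 + 3\right)\right) \left(0 + 6\right) = \left(5 + 4\right) 6 = 9 \cdot 6 = 54$)
$\left(59 + 25\right) \left(Y + G{\left(4 \right)}\right) = \left(59 + 25\right) \left(\frac{125}{74} + 54\right) = 84 \cdot \frac{4121}{74} = \frac{173082}{37}$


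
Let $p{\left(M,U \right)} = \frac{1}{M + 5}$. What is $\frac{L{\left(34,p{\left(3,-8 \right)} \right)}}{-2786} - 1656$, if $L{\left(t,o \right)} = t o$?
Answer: $- \frac{18454481}{11144} \approx -1656.0$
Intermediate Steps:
$p{\left(M,U \right)} = \frac{1}{5 + M}$
$L{\left(t,o \right)} = o t$
$\frac{L{\left(34,p{\left(3,-8 \right)} \right)}}{-2786} - 1656 = \frac{\frac{1}{5 + 3} \cdot 34}{-2786} - 1656 = \frac{1}{8} \cdot 34 \left(- \frac{1}{2786}\right) - 1656 = \frac{17}{4} \left(- \frac{1}{2786}\right) - 1656 = - \frac{17}{11144} - 1656 = - \frac{18454481}{11144}$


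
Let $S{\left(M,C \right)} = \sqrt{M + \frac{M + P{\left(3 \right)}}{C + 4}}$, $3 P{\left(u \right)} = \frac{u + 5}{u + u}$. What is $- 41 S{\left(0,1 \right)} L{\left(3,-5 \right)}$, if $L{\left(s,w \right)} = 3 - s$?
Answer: $0$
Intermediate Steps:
$P{\left(u \right)} = \frac{5 + u}{6 u}$ ($P{\left(u \right)} = \frac{\left(u + 5\right) \frac{1}{u + u}}{3} = \frac{\left(5 + u\right) \frac{1}{2 u}}{3} = \frac{\frac{1}{2} \frac{1}{u} \left(5 + u\right)}{3} = \frac{5 + u}{6 u}$)
$S{\left(M,C \right)} = \sqrt{M + \frac{\frac{4}{9} + M}{4 + C}}$ ($S{\left(M,C \right)} = \sqrt{M + \frac{M + \frac{5 + 3}{6 \cdot 3}}{C + 4}} = \sqrt{M + \frac{M + \frac{1}{6} \cdot \frac{1}{3} \cdot 8}{4 + C}} = \sqrt{M + \frac{M + \frac{4}{9}}{4 + C}} = \sqrt{M + \frac{\frac{4}{9} + M}{4 + C}}$)
$- 41 S{\left(0,1 \right)} L{\left(3,-5 \right)} = - 41 \frac{\sqrt{\frac{4 + 45 \cdot 0 + 9 \cdot 1 \cdot 0}{4 + 1}}}{3} \left(3 - 3\right) = - 41 \frac{\sqrt{\frac{4 + 0 + 0}{5}}}{3} \left(3 - 3\right) = - 41 \frac{\sqrt{\frac{1}{5} \cdot 4}}{3} \cdot 0 = - 41 \frac{\sqrt{\frac{4}{5}}}{3} \cdot 0 = - 41 \frac{\frac{2}{5} \sqrt{5}}{3} \cdot 0 = - 41 \frac{2 \sqrt{5}}{15} \cdot 0 = - \frac{82 \sqrt{5}}{15} \cdot 0 = 0$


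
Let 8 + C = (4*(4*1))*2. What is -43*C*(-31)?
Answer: 31992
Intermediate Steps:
C = 24 (C = -8 + (4*(4*1))*2 = -8 + (4*4)*2 = -8 + 16*2 = -8 + 32 = 24)
-43*C*(-31) = -43*24*(-31) = -1032*(-31) = 31992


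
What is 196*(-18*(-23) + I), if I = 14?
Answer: 83888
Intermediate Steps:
196*(-18*(-23) + I) = 196*(-18*(-23) + 14) = 196*(414 + 14) = 196*428 = 83888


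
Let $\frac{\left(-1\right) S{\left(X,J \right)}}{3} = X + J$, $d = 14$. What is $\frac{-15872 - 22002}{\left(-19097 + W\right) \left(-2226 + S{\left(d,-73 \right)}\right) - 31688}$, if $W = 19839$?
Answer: $\frac{18937}{776023} \approx 0.024403$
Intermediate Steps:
$S{\left(X,J \right)} = - 3 J - 3 X$ ($S{\left(X,J \right)} = - 3 \left(X + J\right) = - 3 \left(J + X\right) = - 3 J - 3 X$)
$\frac{-15872 - 22002}{\left(-19097 + W\right) \left(-2226 + S{\left(d,-73 \right)}\right) - 31688} = \frac{-15872 - 22002}{\left(-19097 + 19839\right) \left(-2226 - -177\right) - 31688} = - \frac{37874}{742 \left(-2226 + \left(219 - 42\right)\right) - 31688} = - \frac{37874}{742 \left(-2226 + 177\right) - 31688} = - \frac{37874}{742 \left(-2049\right) - 31688} = - \frac{37874}{-1520358 - 31688} = - \frac{37874}{-1552046} = \left(-37874\right) \left(- \frac{1}{1552046}\right) = \frac{18937}{776023}$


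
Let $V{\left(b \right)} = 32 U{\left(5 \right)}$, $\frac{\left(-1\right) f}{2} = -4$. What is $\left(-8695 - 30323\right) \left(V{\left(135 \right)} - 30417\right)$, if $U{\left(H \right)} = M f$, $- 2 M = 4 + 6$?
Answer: $1236753546$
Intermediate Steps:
$f = 8$ ($f = \left(-2\right) \left(-4\right) = 8$)
$M = -5$ ($M = - \frac{4 + 6}{2} = \left(- \frac{1}{2}\right) 10 = -5$)
$U{\left(H \right)} = -40$ ($U{\left(H \right)} = \left(-5\right) 8 = -40$)
$V{\left(b \right)} = -1280$ ($V{\left(b \right)} = 32 \left(-40\right) = -1280$)
$\left(-8695 - 30323\right) \left(V{\left(135 \right)} - 30417\right) = \left(-8695 - 30323\right) \left(-1280 - 30417\right) = \left(-39018\right) \left(-31697\right) = 1236753546$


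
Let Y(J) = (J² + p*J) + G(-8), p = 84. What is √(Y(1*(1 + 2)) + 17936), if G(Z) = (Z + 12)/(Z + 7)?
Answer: √18193 ≈ 134.88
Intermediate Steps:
G(Z) = (12 + Z)/(7 + Z)
Y(J) = -4 + J² + 84*J (Y(J) = (J² + 84*J) + (12 - 8)/(7 - 8) = (J² + 84*J) + 4/(-1) = (J² + 84*J) - 1*4 = (J² + 84*J) - 4 = -4 + J² + 84*J)
√(Y(1*(1 + 2)) + 17936) = √((-4 + (1*(1 + 2))² + 84*(1*(1 + 2))) + 17936) = √((-4 + (1*3)² + 84*(1*3)) + 17936) = √((-4 + 3² + 84*3) + 17936) = √((-4 + 9 + 252) + 17936) = √(257 + 17936) = √18193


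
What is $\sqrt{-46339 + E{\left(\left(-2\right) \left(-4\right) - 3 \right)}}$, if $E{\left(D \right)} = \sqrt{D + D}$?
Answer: $\sqrt{-46339 + \sqrt{10}} \approx 215.26 i$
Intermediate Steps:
$E{\left(D \right)} = \sqrt{2} \sqrt{D}$ ($E{\left(D \right)} = \sqrt{2 D} = \sqrt{2} \sqrt{D}$)
$\sqrt{-46339 + E{\left(\left(-2\right) \left(-4\right) - 3 \right)}} = \sqrt{-46339 + \sqrt{2} \sqrt{\left(-2\right) \left(-4\right) - 3}} = \sqrt{-46339 + \sqrt{2} \sqrt{8 - 3}} = \sqrt{-46339 + \sqrt{2} \sqrt{5}} = \sqrt{-46339 + \sqrt{10}}$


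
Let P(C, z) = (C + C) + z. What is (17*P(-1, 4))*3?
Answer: 102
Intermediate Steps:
P(C, z) = z + 2*C (P(C, z) = 2*C + z = z + 2*C)
(17*P(-1, 4))*3 = (17*(4 + 2*(-1)))*3 = (17*(4 - 2))*3 = (17*2)*3 = 34*3 = 102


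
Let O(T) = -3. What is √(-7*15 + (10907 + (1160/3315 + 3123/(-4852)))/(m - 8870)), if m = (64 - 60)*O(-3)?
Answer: I*√21680485986937952696106/14286146316 ≈ 10.307*I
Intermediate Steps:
m = -12 (m = (64 - 60)*(-3) = 4*(-3) = -12)
√(-7*15 + (10907 + (1160/3315 + 3123/(-4852)))/(m - 8870)) = √(-7*15 + (10907 + (1160/3315 + 3123/(-4852)))/(-12 - 8870)) = √(-105 + (10907 + (1160*(1/3315) + 3123*(-1/4852)))/(-8882)) = √(-105 + (10907 + (232/663 - 3123/4852))*(-1/8882)) = √(-105 + (10907 - 944885/3216876)*(-1/8882)) = √(-105 + (35085521647/3216876)*(-1/8882)) = √(-105 - 35085521647/28572292632) = √(-3035176248007/28572292632) = I*√21680485986937952696106/14286146316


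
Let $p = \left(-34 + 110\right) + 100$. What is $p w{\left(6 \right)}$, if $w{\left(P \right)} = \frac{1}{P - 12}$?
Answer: $- \frac{88}{3} \approx -29.333$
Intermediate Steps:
$w{\left(P \right)} = \frac{1}{-12 + P}$
$p = 176$ ($p = 76 + 100 = 176$)
$p w{\left(6 \right)} = \frac{176}{-12 + 6} = \frac{176}{-6} = 176 \left(- \frac{1}{6}\right) = - \frac{88}{3}$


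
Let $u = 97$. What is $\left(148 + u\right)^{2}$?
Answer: $60025$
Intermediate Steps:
$\left(148 + u\right)^{2} = \left(148 + 97\right)^{2} = 245^{2} = 60025$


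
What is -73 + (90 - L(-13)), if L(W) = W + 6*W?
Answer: 108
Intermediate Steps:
L(W) = 7*W
-73 + (90 - L(-13)) = -73 + (90 - 7*(-13)) = -73 + (90 - 1*(-91)) = -73 + (90 + 91) = -73 + 181 = 108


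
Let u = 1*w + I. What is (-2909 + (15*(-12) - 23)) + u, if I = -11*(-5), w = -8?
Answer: -3065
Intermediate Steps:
I = 55
u = 47 (u = 1*(-8) + 55 = -8 + 55 = 47)
(-2909 + (15*(-12) - 23)) + u = (-2909 + (15*(-12) - 23)) + 47 = (-2909 + (-180 - 23)) + 47 = (-2909 - 203) + 47 = -3112 + 47 = -3065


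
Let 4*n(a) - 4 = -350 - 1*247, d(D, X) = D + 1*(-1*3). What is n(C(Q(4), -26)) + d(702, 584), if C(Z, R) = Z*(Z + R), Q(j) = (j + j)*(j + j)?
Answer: 2203/4 ≈ 550.75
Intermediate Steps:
Q(j) = 4*j² (Q(j) = (2*j)*(2*j) = 4*j²)
d(D, X) = -3 + D (d(D, X) = D + 1*(-3) = D - 3 = -3 + D)
C(Z, R) = Z*(R + Z)
n(a) = -593/4 (n(a) = 1 + (-350 - 1*247)/4 = 1 + (-350 - 247)/4 = 1 + (¼)*(-597) = 1 - 597/4 = -593/4)
n(C(Q(4), -26)) + d(702, 584) = -593/4 + (-3 + 702) = -593/4 + 699 = 2203/4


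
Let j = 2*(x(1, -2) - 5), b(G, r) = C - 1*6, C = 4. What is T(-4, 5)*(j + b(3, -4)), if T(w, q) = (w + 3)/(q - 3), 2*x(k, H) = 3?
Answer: 9/2 ≈ 4.5000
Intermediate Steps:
x(k, H) = 3/2 (x(k, H) = (½)*3 = 3/2)
b(G, r) = -2 (b(G, r) = 4 - 1*6 = 4 - 6 = -2)
T(w, q) = (3 + w)/(-3 + q)
j = -7 (j = 2*(3/2 - 5) = 2*(-7/2) = -7)
T(-4, 5)*(j + b(3, -4)) = ((3 - 4)/(-3 + 5))*(-7 - 2) = (-1/2)*(-9) = ((½)*(-1))*(-9) = -½*(-9) = 9/2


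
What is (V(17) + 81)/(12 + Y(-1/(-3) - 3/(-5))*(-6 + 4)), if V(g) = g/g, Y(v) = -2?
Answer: 41/8 ≈ 5.1250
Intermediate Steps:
V(g) = 1
(V(17) + 81)/(12 + Y(-1/(-3) - 3/(-5))*(-6 + 4)) = (1 + 81)/(12 - 2*(-6 + 4)) = 82/(12 - 2*(-2)) = 82/(12 + 4) = 82/16 = 82*(1/16) = 41/8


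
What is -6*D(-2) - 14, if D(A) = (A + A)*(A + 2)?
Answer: -14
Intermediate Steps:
D(A) = 2*A*(2 + A) (D(A) = (2*A)*(2 + A) = 2*A*(2 + A))
-6*D(-2) - 14 = -12*(-2)*(2 - 2) - 14 = -12*(-2)*0 - 14 = -6*0 - 14 = 0 - 14 = -14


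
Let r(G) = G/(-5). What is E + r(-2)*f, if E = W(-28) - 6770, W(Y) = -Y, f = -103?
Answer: -33916/5 ≈ -6783.2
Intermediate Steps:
r(G) = -G/5 (r(G) = G*(-⅕) = -G/5)
E = -6742 (E = -1*(-28) - 6770 = 28 - 6770 = -6742)
E + r(-2)*f = -6742 - ⅕*(-2)*(-103) = -6742 + (⅖)*(-103) = -6742 - 206/5 = -33916/5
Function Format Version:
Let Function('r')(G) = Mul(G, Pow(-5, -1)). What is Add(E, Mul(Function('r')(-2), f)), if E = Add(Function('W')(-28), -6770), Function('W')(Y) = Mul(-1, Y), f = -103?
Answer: Rational(-33916, 5) ≈ -6783.2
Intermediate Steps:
Function('r')(G) = Mul(Rational(-1, 5), G) (Function('r')(G) = Mul(G, Rational(-1, 5)) = Mul(Rational(-1, 5), G))
E = -6742 (E = Add(Mul(-1, -28), -6770) = Add(28, -6770) = -6742)
Add(E, Mul(Function('r')(-2), f)) = Add(-6742, Mul(Mul(Rational(-1, 5), -2), -103)) = Add(-6742, Mul(Rational(2, 5), -103)) = Add(-6742, Rational(-206, 5)) = Rational(-33916, 5)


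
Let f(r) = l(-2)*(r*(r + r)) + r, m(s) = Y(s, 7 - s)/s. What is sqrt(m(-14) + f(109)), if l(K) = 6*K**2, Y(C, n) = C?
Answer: sqrt(570398) ≈ 755.25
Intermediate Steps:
m(s) = 1 (m(s) = s/s = 1)
f(r) = r + 48*r**2 (f(r) = (6*(-2)**2)*(r*(r + r)) + r = (6*4)*(r*(2*r)) + r = 24*(2*r**2) + r = 48*r**2 + r = r + 48*r**2)
sqrt(m(-14) + f(109)) = sqrt(1 + 109*(1 + 48*109)) = sqrt(1 + 109*(1 + 5232)) = sqrt(1 + 109*5233) = sqrt(1 + 570397) = sqrt(570398)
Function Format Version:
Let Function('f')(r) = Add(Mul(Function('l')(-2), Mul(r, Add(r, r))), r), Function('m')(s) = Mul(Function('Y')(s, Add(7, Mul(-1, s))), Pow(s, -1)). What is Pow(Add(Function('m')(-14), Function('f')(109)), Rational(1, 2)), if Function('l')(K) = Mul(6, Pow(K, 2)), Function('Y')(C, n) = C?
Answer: Pow(570398, Rational(1, 2)) ≈ 755.25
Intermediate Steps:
Function('m')(s) = 1 (Function('m')(s) = Mul(s, Pow(s, -1)) = 1)
Function('f')(r) = Add(r, Mul(48, Pow(r, 2))) (Function('f')(r) = Add(Mul(Mul(6, Pow(-2, 2)), Mul(r, Add(r, r))), r) = Add(Mul(Mul(6, 4), Mul(r, Mul(2, r))), r) = Add(Mul(24, Mul(2, Pow(r, 2))), r) = Add(Mul(48, Pow(r, 2)), r) = Add(r, Mul(48, Pow(r, 2))))
Pow(Add(Function('m')(-14), Function('f')(109)), Rational(1, 2)) = Pow(Add(1, Mul(109, Add(1, Mul(48, 109)))), Rational(1, 2)) = Pow(Add(1, Mul(109, Add(1, 5232))), Rational(1, 2)) = Pow(Add(1, Mul(109, 5233)), Rational(1, 2)) = Pow(Add(1, 570397), Rational(1, 2)) = Pow(570398, Rational(1, 2))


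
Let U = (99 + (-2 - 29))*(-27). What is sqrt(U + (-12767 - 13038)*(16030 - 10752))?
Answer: I*sqrt(136200626) ≈ 11671.0*I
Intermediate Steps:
U = -1836 (U = (99 - 31)*(-27) = 68*(-27) = -1836)
sqrt(U + (-12767 - 13038)*(16030 - 10752)) = sqrt(-1836 + (-12767 - 13038)*(16030 - 10752)) = sqrt(-1836 - 25805*5278) = sqrt(-1836 - 136198790) = sqrt(-136200626) = I*sqrt(136200626)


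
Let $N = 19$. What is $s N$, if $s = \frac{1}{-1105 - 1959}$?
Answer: $- \frac{19}{3064} \approx -0.006201$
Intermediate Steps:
$s = - \frac{1}{3064}$ ($s = \frac{1}{-3064} = - \frac{1}{3064} \approx -0.00032637$)
$s N = \left(- \frac{1}{3064}\right) 19 = - \frac{19}{3064}$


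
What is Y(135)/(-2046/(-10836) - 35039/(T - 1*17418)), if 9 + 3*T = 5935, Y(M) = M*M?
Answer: 30497120136/4112783 ≈ 7415.2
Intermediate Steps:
Y(M) = M²
T = 5926/3 (T = -3 + (⅓)*5935 = -3 + 5935/3 = 5926/3 ≈ 1975.3)
Y(135)/(-2046/(-10836) - 35039/(T - 1*17418)) = 135²/(-2046/(-10836) - 35039/(5926/3 - 1*17418)) = 18225/(-2046*(-1/10836) - 35039/(5926/3 - 17418)) = 18225/(341/1806 - 35039/(-46328/3)) = 18225/(341/1806 - 35039*(-3/46328)) = 18225/(341/1806 + 105117/46328) = 18225/(102819575/41834184) = 18225*(41834184/102819575) = 30497120136/4112783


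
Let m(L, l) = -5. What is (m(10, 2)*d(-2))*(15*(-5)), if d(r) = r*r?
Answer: 1500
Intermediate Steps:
d(r) = r²
(m(10, 2)*d(-2))*(15*(-5)) = (-5*(-2)²)*(15*(-5)) = -5*4*(-75) = -20*(-75) = 1500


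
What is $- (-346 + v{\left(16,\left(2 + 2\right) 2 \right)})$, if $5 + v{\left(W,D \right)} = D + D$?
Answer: $335$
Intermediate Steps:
$v{\left(W,D \right)} = -5 + 2 D$ ($v{\left(W,D \right)} = -5 + \left(D + D\right) = -5 + 2 D$)
$- (-346 + v{\left(16,\left(2 + 2\right) 2 \right)}) = - (-346 - \left(5 - 2 \left(2 + 2\right) 2\right)) = - (-346 - \left(5 - 2 \cdot 4 \cdot 2\right)) = - (-346 + \left(-5 + 2 \cdot 8\right)) = - (-346 + \left(-5 + 16\right)) = - (-346 + 11) = \left(-1\right) \left(-335\right) = 335$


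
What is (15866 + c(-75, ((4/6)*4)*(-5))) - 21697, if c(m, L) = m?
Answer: -5906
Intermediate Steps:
(15866 + c(-75, ((4/6)*4)*(-5))) - 21697 = (15866 - 75) - 21697 = 15791 - 21697 = -5906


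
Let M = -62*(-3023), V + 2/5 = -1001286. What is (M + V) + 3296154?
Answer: 12411468/5 ≈ 2.4823e+6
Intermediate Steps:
V = -5006432/5 (V = -⅖ - 1001286 = -5006432/5 ≈ -1.0013e+6)
M = 187426
(M + V) + 3296154 = (187426 - 5006432/5) + 3296154 = -4069302/5 + 3296154 = 12411468/5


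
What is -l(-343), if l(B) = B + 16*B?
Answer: 5831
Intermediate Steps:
l(B) = 17*B
-l(-343) = -17*(-343) = -1*(-5831) = 5831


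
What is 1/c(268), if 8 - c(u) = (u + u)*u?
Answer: -1/143640 ≈ -6.9618e-6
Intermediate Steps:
c(u) = 8 - 2*u² (c(u) = 8 - (u + u)*u = 8 - 2*u*u = 8 - 2*u²)
1/c(268) = 1/(8 - 2*268²) = 1/(8 - 2*71824) = 1/(8 - 143648) = 1/(-143640) = -1/143640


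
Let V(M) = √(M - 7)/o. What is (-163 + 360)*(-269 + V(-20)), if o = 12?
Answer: -52993 + 197*I*√3/4 ≈ -52993.0 + 85.303*I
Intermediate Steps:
V(M) = √(-7 + M)/12 (V(M) = √(M - 7)/12 = √(-7 + M)*(1/12) = √(-7 + M)/12)
(-163 + 360)*(-269 + V(-20)) = (-163 + 360)*(-269 + √(-7 - 20)/12) = 197*(-269 + √(-27)/12) = 197*(-269 + (3*I*√3)/12) = 197*(-269 + I*√3/4) = -52993 + 197*I*√3/4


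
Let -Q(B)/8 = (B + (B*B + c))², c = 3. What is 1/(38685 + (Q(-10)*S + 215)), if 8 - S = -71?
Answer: -1/5427268 ≈ -1.8425e-7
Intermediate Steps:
S = 79 (S = 8 - 1*(-71) = 8 + 71 = 79)
Q(B) = -8*(3 + B + B²)² (Q(B) = -8*(B + (B*B + 3))² = -8*(B + (B² + 3))² = -8*(B + (3 + B²))² = -8*(3 + B + B²)²)
1/(38685 + (Q(-10)*S + 215)) = 1/(38685 + (-8*(3 - 10 + (-10)²)²*79 + 215)) = 1/(38685 + (-8*(3 - 10 + 100)²*79 + 215)) = 1/(38685 + (-8*93²*79 + 215)) = 1/(38685 + (-8*8649*79 + 215)) = 1/(38685 + (-69192*79 + 215)) = 1/(38685 + (-5466168 + 215)) = 1/(38685 - 5465953) = 1/(-5427268) = -1/5427268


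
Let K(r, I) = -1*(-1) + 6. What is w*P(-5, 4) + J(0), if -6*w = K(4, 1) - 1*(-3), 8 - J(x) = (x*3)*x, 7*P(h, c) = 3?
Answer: 51/7 ≈ 7.2857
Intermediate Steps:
P(h, c) = 3/7 (P(h, c) = (⅐)*3 = 3/7)
K(r, I) = 7 (K(r, I) = 1 + 6 = 7)
J(x) = 8 - 3*x² (J(x) = 8 - x*3*x = 8 - 3*x*x = 8 - 3*x²)
w = -5/3 (w = -(7 - 1*(-3))/6 = -(7 + 3)/6 = -⅙*10 = -5/3 ≈ -1.6667)
w*P(-5, 4) + J(0) = -5/3*3/7 + (8 - 3*0²) = -5/7 + (8 - 3*0) = -5/7 + (8 + 0) = -5/7 + 8 = 51/7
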